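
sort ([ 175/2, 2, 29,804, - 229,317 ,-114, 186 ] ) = [-229, - 114,  2, 29,175/2, 186, 317,804 ]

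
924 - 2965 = -2041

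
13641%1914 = 243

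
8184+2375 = 10559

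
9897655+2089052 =11986707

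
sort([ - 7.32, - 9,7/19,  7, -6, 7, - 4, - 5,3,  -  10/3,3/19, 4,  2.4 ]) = [ - 9, - 7.32,-6, -5 , - 4,-10/3,3/19,7/19,  2.4, 3,  4, 7,7 ]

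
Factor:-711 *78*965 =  - 53516970 = -2^1 *3^3*5^1* 13^1*79^1*193^1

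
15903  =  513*31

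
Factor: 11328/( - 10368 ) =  - 2^( - 1)*3^( - 3 )*59^1 = -59/54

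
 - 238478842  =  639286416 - 877765258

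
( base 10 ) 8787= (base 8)21123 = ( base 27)C1C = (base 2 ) 10001001010011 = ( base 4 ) 2021103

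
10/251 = 10/251  =  0.04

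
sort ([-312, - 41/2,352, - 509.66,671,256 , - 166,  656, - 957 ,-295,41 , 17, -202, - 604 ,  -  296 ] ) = [ - 957, - 604, - 509.66,  -  312, - 296, - 295, - 202,-166, - 41/2, 17,41,256,352,656,671]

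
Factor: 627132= 2^2 *3^1*11^1*4751^1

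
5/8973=5/8973 = 0.00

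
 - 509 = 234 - 743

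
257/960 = 257/960= 0.27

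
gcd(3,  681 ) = 3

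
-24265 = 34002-58267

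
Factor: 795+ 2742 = 3^3*131^1= 3537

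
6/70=3/35 =0.09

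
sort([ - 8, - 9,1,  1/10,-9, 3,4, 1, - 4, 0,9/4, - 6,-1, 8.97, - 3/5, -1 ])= [ - 9, -9, - 8, - 6, - 4,-1, - 1,  -  3/5,0, 1/10, 1,1, 9/4, 3,  4,8.97]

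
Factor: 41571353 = 2377^1*17489^1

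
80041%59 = 37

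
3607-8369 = -4762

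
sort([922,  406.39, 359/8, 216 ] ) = [ 359/8,216,406.39,922]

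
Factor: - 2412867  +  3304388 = 891521 = 891521^1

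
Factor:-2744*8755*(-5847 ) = 140466690840 = 2^3 * 3^1*5^1*7^3*17^1*103^1*1949^1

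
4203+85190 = 89393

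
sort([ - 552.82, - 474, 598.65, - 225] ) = [ - 552.82,-474, - 225 , 598.65]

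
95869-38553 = 57316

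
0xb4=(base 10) 180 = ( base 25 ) 75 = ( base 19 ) 99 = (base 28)6c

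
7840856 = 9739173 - 1898317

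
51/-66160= -1+ 66109/66160 = -0.00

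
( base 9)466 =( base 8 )600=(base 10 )384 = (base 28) dk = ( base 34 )BA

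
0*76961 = 0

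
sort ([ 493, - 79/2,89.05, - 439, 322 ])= [ - 439, -79/2,89.05, 322, 493 ]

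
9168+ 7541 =16709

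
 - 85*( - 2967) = 252195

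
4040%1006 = 16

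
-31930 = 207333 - 239263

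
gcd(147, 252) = 21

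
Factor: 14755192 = 2^3* 43^1*59^1*727^1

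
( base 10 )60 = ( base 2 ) 111100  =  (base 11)55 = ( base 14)44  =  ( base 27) 26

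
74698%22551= 7045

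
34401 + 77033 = 111434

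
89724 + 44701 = 134425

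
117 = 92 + 25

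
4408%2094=220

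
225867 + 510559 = 736426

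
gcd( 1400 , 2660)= 140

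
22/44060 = 11/22030 =0.00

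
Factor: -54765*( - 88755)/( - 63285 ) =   -  3^2*5^1*61^1 * 97^1 *1217^1*4219^(  -  1 )  =  -324044505/4219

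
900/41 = 900/41 = 21.95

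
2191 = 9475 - 7284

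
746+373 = 1119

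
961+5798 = 6759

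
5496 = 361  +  5135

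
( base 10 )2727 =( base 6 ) 20343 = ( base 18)879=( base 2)101010100111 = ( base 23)53d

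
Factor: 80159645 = 5^1*31^1 *277^1 * 1867^1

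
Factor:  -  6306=-2^1*3^1*1051^1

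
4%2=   0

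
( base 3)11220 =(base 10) 132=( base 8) 204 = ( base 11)110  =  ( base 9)156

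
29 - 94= - 65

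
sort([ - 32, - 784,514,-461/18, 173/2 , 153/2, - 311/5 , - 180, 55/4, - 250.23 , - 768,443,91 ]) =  [-784, - 768, - 250.23, - 180, - 311/5, - 32, - 461/18,55/4,153/2, 173/2, 91 , 443 , 514 ]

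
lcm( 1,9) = 9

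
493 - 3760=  - 3267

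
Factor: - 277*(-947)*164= 43020316 =2^2*41^1*277^1*947^1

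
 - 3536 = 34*(-104) 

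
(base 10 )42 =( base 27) 1F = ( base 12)36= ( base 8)52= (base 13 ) 33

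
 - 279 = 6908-7187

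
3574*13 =46462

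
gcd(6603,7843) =31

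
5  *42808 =214040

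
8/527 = 8/527 = 0.02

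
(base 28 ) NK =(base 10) 664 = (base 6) 3024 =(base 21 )1ad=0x298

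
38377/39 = 38377/39 = 984.03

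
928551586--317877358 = 1246428944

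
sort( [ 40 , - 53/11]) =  [ - 53/11, 40] 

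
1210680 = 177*6840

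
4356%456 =252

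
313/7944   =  313/7944 = 0.04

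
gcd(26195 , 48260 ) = 5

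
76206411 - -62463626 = 138670037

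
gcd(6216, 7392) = 168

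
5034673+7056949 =12091622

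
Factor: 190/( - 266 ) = - 5/7 = -  5^1*7^( - 1 )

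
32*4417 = 141344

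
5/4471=5/4471 = 0.00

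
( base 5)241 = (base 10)71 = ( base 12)5b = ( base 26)2j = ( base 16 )47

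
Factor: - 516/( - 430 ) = 2^1*3^1*5^(-1)   =  6/5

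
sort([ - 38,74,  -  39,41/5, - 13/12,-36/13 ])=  [  -  39, - 38,  -  36/13, - 13/12,  41/5,74]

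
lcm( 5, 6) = 30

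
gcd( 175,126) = 7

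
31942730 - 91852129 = - 59909399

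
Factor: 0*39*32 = 0^1 = 0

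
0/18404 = 0 = 0.00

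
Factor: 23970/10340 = 51/22 = 2^( - 1)*3^1*11^(- 1)*17^1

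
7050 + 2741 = 9791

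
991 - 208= 783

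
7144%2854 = 1436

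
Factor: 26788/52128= 2^( - 3 )*3^( - 2 )*37^1= 37/72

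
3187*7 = 22309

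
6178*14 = 86492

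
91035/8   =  91035/8 = 11379.38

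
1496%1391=105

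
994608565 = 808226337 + 186382228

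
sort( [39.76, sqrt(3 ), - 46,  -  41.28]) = [-46,  -  41.28, sqrt(3 ),39.76 ]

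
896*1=896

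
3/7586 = 3/7586 = 0.00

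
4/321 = 4/321 = 0.01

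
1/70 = 1/70 = 0.01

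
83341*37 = 3083617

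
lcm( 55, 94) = 5170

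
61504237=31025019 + 30479218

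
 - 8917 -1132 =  - 10049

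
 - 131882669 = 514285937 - 646168606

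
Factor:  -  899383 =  -701^1*1283^1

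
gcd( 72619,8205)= 1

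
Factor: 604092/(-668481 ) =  - 201364/222827 = - 2^2*11^ ( -1)*47^ ( - 1) * 431^( - 1) *50341^1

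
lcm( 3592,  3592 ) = 3592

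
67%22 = 1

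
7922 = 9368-1446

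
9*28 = 252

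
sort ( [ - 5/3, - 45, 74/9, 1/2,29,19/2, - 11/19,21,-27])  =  [-45,- 27, - 5/3,  -  11/19,1/2,  74/9,19/2, 21 , 29] 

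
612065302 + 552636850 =1164702152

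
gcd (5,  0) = 5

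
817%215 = 172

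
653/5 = 130+3/5 = 130.60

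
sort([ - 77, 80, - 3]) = [ - 77,-3,80]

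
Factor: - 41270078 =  - 2^1*2551^1*8089^1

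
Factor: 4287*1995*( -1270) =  - 10861757550 = -2^1*3^2*5^2*7^1*19^1*127^1*1429^1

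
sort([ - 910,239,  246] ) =[ - 910,239,  246]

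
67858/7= 9694= 9694.00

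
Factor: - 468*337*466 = -73495656 = - 2^3* 3^2*13^1*233^1*337^1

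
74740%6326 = 5154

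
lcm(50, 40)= 200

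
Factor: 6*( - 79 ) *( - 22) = 2^2*3^1*11^1 *79^1 = 10428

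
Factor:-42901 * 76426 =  - 3278751826=- 2^1*7^1 * 53^1*103^1 * 42901^1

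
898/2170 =449/1085 = 0.41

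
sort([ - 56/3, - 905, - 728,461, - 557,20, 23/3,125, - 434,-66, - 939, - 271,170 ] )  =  [ - 939,- 905, -728, - 557, - 434, - 271, - 66, - 56/3,23/3,20,125, 170,461 ] 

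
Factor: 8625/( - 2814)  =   - 2875/938 = -2^( - 1)*5^3*7^( - 1)*23^1*67^( - 1) 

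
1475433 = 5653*261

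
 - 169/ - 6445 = 169/6445 = 0.03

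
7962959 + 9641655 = 17604614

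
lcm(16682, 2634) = 50046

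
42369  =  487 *87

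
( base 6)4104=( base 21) 211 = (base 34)QK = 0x388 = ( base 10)904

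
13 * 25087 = 326131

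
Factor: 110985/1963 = 735/13 = 3^1*5^1 * 7^2*13^( - 1)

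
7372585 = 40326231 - 32953646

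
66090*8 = 528720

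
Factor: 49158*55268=2^3 * 3^2*41^1 * 337^1 * 2731^1 = 2716864344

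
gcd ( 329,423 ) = 47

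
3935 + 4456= 8391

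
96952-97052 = -100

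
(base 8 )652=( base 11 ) 358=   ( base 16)1AA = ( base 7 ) 1146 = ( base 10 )426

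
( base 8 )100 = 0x40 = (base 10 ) 64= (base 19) 37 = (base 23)2I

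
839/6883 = 839/6883 = 0.12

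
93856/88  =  11732/11 =1066.55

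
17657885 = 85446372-67788487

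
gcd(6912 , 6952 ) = 8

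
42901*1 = 42901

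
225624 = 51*4424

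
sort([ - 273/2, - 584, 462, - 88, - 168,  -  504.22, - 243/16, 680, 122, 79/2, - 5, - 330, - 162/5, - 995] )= [ - 995, - 584, - 504.22,-330, - 168, - 273/2, - 88,  -  162/5, - 243/16, - 5,  79/2, 122,462,680]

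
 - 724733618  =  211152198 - 935885816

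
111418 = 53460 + 57958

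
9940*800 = 7952000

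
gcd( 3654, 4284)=126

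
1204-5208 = -4004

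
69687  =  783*89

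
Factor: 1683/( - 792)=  - 17/8=-  2^( - 3)*17^1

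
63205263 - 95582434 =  - 32377171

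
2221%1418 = 803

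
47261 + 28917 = 76178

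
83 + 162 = 245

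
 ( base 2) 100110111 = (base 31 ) A1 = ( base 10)311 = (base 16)137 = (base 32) 9n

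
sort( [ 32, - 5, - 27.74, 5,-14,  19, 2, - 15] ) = [-27.74,-15, - 14,-5, 2,5,19, 32 ] 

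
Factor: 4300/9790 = 2^1*5^1 * 11^( - 1 )*43^1 *89^(  -  1 ) = 430/979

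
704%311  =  82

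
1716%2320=1716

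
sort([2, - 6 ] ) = [ - 6,2]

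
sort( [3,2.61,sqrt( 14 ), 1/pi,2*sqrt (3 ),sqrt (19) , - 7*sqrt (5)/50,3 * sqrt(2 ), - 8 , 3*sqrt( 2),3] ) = [ - 8, - 7*sqrt(5)/50,1/pi, 2.61, 3,  3,2*sqrt(3 ),sqrt(14), 3*sqrt(2), 3*sqrt(2 ),sqrt(19 ) ]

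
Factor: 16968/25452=2^1*3^ ( - 1)= 2/3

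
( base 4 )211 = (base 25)1c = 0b100101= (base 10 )37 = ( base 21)1g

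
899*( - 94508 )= - 84962692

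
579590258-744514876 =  - 164924618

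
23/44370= 23/44370= 0.00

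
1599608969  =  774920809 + 824688160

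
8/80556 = 2/20139 = 0.00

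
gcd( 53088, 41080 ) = 632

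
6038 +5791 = 11829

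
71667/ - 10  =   - 71667/10= - 7166.70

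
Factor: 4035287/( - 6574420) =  - 2^( -2)*5^(-1)*443^1*9109^1*328721^ (-1)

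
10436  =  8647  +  1789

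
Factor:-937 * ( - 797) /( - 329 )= - 7^(-1)*47^(  -  1 ) * 797^1*937^1=- 746789/329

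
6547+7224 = 13771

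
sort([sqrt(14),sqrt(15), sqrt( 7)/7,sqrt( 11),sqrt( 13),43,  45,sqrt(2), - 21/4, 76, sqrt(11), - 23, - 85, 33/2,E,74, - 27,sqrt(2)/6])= [ - 85, - 27,-23, - 21/4,sqrt( 2)/6,sqrt( 7)/7, sqrt(2),E, sqrt( 11), sqrt ( 11 ),sqrt ( 13), sqrt(14), sqrt ( 15),33/2, 43,45,  74,76] 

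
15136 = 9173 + 5963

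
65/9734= 65/9734 = 0.01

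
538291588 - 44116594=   494174994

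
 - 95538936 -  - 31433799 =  - 64105137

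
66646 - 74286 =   -  7640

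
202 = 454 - 252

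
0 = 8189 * 0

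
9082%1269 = 199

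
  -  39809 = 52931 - 92740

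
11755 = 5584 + 6171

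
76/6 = 38/3=12.67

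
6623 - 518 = 6105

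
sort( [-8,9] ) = [-8, 9]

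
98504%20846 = 15120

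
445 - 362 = 83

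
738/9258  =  123/1543 = 0.08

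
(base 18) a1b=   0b110011000101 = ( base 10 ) 3269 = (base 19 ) 911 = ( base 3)11111002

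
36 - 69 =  -33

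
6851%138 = 89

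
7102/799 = 8 + 710/799 = 8.89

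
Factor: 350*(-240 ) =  - 2^5*3^1 * 5^3*7^1 = - 84000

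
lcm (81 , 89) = 7209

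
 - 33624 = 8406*( - 4)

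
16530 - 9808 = 6722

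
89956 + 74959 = 164915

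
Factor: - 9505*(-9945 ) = 3^2*5^2*13^1 * 17^1*1901^1= 94527225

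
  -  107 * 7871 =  -842197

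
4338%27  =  18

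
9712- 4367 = 5345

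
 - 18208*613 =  - 11161504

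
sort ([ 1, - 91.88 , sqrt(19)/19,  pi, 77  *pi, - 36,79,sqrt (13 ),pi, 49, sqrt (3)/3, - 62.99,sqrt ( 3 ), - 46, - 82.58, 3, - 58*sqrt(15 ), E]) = [ - 58*sqrt(15 ), - 91.88, - 82.58, - 62.99 , - 46, - 36,sqrt( 19)/19, sqrt( 3 )/3,  1,  sqrt( 3), E, 3, pi,pi,sqrt (13) , 49, 79 , 77*pi]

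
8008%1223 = 670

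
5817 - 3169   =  2648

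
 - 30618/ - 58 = 15309/29 =527.90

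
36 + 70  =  106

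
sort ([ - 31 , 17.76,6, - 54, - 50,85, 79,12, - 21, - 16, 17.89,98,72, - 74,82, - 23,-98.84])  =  [ - 98.84, - 74,- 54, - 50, - 31,-23,- 21, - 16,  6,  12, 17.76, 17.89, 72,  79,82, 85,  98]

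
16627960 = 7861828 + 8766132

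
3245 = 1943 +1302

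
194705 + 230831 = 425536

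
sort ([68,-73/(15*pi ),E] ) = [ - 73/ ( 15*pi),  E, 68 ]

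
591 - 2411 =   -  1820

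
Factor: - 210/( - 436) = 2^( - 1)*3^1 * 5^1*7^1*109^ ( - 1) = 105/218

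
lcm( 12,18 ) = 36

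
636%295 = 46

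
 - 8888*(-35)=311080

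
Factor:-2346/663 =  - 2^1*13^( - 1)*  23^1= - 46/13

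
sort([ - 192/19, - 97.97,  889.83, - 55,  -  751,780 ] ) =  [ - 751,-97.97, - 55, - 192/19, 780, 889.83 ]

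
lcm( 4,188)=188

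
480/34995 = 32/2333 = 0.01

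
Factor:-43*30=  - 2^1*3^1*5^1*43^1 = - 1290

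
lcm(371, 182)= 9646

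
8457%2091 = 93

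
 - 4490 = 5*( - 898 ) 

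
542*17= 9214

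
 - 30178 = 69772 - 99950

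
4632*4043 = 18727176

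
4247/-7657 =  - 137/247 =- 0.55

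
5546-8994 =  - 3448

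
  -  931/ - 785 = 931/785  =  1.19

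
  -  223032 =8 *(  -  27879)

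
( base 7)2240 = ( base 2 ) 1100101100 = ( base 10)812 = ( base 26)156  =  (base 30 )r2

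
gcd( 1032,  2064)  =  1032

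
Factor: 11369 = 11369^1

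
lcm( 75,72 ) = 1800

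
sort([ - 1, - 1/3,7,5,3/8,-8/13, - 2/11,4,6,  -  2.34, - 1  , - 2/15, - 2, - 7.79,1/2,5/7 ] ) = [- 7.79, - 2.34, - 2, - 1,-1, - 8/13, - 1/3, - 2/11, - 2/15,3/8, 1/2,5/7,4,5,6,7 ] 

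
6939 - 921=6018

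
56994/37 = 1540+14/37 = 1540.38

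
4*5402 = 21608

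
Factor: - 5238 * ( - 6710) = 2^2*3^3*5^1*11^1*61^1*97^1 = 35146980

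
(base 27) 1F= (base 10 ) 42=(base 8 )52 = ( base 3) 1120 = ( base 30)1C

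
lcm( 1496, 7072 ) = 77792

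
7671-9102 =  - 1431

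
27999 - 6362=21637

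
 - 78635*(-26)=2044510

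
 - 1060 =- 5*212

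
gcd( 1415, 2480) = 5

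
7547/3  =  2515 + 2/3 = 2515.67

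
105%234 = 105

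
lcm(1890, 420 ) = 3780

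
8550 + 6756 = 15306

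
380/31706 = 190/15853= 0.01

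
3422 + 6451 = 9873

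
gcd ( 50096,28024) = 248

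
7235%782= 197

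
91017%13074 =12573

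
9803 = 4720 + 5083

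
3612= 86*42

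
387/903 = 3/7 = 0.43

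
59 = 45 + 14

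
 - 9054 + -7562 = - 16616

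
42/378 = 1/9 = 0.11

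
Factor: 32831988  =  2^2 * 3^1*7^1*269^1*1453^1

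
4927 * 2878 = 14179906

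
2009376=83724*24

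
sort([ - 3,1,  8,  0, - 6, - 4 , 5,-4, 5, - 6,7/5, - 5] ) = [ - 6,-6,-5 ,-4, - 4,-3 , 0,1, 7/5,5,  5,  8 ] 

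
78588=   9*8732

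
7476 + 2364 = 9840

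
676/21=32+4/21 = 32.19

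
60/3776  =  15/944 = 0.02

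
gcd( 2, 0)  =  2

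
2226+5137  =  7363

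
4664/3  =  1554+2/3 = 1554.67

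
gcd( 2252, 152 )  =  4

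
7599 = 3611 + 3988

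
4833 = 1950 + 2883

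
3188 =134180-130992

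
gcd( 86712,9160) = 8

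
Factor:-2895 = -3^1* 5^1 *193^1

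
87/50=1  +  37/50 = 1.74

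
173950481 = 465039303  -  291088822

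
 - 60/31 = - 2 + 2/31 = -1.94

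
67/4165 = 67/4165= 0.02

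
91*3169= 288379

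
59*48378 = 2854302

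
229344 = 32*7167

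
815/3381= 815/3381 = 0.24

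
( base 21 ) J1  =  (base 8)620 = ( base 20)100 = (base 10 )400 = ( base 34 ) bq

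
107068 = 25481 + 81587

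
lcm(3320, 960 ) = 79680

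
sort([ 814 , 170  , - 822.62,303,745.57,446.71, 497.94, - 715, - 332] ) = [ - 822.62,  -  715 , - 332 , 170,303,  446.71,497.94 , 745.57,814] 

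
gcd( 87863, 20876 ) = 1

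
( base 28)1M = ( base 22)26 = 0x32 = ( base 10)50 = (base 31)1j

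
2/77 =2/77 = 0.03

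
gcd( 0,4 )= 4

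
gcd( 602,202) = 2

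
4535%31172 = 4535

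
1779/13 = 136 +11/13  =  136.85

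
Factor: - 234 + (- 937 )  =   - 1171^1 = -  1171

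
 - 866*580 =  - 502280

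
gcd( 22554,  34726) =358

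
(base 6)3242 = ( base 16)2EA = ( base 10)746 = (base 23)19a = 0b1011101010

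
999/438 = 2 + 41/146 =2.28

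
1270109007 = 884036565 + 386072442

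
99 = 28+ 71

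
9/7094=9/7094 = 0.00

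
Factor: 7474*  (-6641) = -2^1 *29^1*37^1*101^1*229^1 = -49634834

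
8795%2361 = 1712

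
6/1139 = 6/1139 = 0.01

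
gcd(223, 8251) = 223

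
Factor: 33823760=2^4*5^1*422797^1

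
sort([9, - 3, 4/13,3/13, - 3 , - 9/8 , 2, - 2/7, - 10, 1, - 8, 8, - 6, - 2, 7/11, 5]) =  [  -  10, - 8,- 6, - 3, - 3, - 2, - 9/8, - 2/7 , 3/13, 4/13, 7/11, 1 , 2,5,8, 9] 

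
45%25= 20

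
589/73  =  8 +5/73=   8.07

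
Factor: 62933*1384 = 87099272 = 2^3*13^1*47^1*103^1*173^1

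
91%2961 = 91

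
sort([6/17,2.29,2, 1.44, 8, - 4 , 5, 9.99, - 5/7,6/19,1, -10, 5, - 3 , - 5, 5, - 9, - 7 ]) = [-10, - 9, - 7, - 5 ,  -  4, - 3 ,-5/7, 6/19 , 6/17, 1, 1.44, 2,2.29, 5, 5,5,8,  9.99 ] 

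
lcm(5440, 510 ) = 16320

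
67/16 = 4 + 3/16  =  4.19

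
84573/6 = 14095 + 1/2 = 14095.50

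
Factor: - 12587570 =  - 2^1 * 5^1*509^1*2473^1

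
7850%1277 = 188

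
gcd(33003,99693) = 171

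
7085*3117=22083945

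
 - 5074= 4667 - 9741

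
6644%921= 197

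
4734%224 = 30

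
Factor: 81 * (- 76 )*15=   -  2^2*3^5* 5^1 * 19^1 = -92340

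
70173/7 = 70173/7  =  10024.71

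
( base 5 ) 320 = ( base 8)125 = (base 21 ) 41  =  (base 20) 45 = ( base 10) 85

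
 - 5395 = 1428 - 6823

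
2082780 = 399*5220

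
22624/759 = 22624/759 = 29.81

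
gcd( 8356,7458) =2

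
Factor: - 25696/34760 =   -  2^2*5^(-1)*73^1*79^( - 1) = - 292/395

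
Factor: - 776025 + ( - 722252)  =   - 11^1*136207^1 = - 1498277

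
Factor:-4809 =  - 3^1*7^1*229^1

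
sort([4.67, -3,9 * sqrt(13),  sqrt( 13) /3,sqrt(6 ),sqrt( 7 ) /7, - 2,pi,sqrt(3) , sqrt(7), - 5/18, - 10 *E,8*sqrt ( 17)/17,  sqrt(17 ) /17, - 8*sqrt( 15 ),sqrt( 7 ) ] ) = [ - 8*sqrt( 15), -10  *  E, - 3, - 2, - 5/18,sqrt( 17 )/17,sqrt( 7) /7, sqrt( 13 ) /3,sqrt(3),8 * sqrt( 17 )/17,sqrt(6 ),sqrt( 7),sqrt(7),pi, 4.67, 9*sqrt(13 ) ] 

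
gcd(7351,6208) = 1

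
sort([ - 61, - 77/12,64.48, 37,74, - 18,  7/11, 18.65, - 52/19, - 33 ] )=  [  -  61, - 33, - 18, - 77/12, - 52/19, 7/11, 18.65, 37,64.48, 74]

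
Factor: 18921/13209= 53/37 = 37^( - 1 ) * 53^1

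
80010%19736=1066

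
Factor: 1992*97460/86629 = 194140320/86629 =2^5*3^1*5^1*11^1*83^1*443^1*86629^( - 1 )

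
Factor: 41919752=2^3*7^1*748567^1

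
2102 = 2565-463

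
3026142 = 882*3431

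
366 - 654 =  - 288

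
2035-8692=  - 6657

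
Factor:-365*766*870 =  - 2^2*3^1*5^2*29^1 *73^1*383^1 = -  243243300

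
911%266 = 113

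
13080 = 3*4360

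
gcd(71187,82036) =1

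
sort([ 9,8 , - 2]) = [-2, 8,9 ] 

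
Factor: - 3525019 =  - 3525019^1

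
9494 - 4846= 4648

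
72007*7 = 504049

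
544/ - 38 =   -  272/19  =  -  14.32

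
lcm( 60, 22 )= 660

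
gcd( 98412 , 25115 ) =1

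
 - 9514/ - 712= 13 + 129/356 = 13.36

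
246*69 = 16974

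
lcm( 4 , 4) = 4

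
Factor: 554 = 2^1 *277^1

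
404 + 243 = 647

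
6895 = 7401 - 506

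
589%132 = 61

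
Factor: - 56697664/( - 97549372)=2^4*97^1*9133^1*24387343^( - 1) = 14174416/24387343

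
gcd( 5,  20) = 5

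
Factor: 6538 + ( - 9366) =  - 2828 = - 2^2*7^1*101^1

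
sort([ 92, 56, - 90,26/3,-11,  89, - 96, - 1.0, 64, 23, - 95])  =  [-96, - 95,  -  90, - 11, - 1.0 , 26/3,23,56, 64, 89, 92] 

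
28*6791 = 190148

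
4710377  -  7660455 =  - 2950078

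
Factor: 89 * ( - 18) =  - 2^1 * 3^2 * 89^1 = - 1602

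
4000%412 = 292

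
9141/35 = 261 + 6/35 =261.17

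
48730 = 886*55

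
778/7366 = 389/3683  =  0.11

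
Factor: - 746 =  - 2^1*373^1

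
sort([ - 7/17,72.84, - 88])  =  [  -  88,-7/17,72.84 ] 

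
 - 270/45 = - 6 = -6.00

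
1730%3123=1730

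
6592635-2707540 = 3885095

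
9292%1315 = 87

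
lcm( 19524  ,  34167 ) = 136668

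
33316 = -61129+94445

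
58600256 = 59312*988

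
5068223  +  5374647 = 10442870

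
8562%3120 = 2322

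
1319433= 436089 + 883344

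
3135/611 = 3135/611 = 5.13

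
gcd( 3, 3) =3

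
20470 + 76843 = 97313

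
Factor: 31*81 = 2511 =3^4*31^1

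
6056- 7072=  - 1016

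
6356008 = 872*7289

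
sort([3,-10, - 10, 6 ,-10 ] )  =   [-10, - 10, - 10 , 3, 6 ]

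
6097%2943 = 211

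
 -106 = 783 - 889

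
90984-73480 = 17504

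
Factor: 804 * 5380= 2^4 * 3^1*5^1*67^1* 269^1= 4325520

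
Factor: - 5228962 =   -  2^1*17^1*113^1*1361^1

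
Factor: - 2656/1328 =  - 2^1 = - 2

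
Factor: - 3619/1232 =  - 47/16 = - 2^ ( - 4)*47^1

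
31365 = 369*85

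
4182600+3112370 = 7294970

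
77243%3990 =1433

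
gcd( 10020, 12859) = 167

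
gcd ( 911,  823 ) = 1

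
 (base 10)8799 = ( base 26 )D0B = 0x225f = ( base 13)400b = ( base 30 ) 9n9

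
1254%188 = 126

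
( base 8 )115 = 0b1001101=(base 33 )2B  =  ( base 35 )27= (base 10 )77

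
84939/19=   84939/19=4470.47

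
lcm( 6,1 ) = 6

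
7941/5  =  7941/5 = 1588.20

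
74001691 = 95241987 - 21240296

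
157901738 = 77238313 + 80663425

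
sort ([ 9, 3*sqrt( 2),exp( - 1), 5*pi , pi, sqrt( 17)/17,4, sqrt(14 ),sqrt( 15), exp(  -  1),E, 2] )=[ sqrt( 17 ) /17,exp( - 1 ), exp( - 1) , 2,  E , pi,  sqrt( 14) , sqrt( 15),4 , 3*sqrt(2 ),9, 5*pi]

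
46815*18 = 842670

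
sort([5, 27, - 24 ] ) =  [ - 24, 5, 27] 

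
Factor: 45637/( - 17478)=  - 47/18= -  2^( - 1)*3^(-2)*47^1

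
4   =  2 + 2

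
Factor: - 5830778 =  - 2^1*433^1 * 6733^1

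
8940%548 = 172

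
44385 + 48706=93091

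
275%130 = 15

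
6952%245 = 92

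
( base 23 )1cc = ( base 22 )1F3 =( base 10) 817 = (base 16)331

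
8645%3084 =2477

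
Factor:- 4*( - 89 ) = 2^2 * 89^1 = 356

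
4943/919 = 4943/919 = 5.38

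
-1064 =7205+-8269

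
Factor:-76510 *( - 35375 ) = 2^1*5^4 * 7^1 * 283^1*1093^1 = 2706541250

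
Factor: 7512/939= 8 = 2^3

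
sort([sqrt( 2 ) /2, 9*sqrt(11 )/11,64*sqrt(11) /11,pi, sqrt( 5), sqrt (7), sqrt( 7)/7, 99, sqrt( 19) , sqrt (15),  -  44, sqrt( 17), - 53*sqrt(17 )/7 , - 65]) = [ - 65,-44, - 53*sqrt(17 ) /7,sqrt(7) /7,sqrt(2)/2,  sqrt(5),  sqrt( 7), 9*sqrt(11 )/11, pi,sqrt(15 ),  sqrt(17), sqrt(19), 64*sqrt ( 11) /11,  99 ] 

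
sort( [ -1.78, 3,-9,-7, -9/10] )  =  [  -  9, - 7, - 1.78, - 9/10,3 ]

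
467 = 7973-7506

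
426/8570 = 213/4285 = 0.05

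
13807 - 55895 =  - 42088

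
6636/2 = 3318 = 3318.00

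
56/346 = 28/173 = 0.16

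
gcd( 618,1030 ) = 206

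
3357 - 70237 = -66880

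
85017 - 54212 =30805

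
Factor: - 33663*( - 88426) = 2976684438  =  2^1*3^1*7^2*13^1*19^1  *  179^1*229^1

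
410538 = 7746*53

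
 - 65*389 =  - 25285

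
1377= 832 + 545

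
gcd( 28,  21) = 7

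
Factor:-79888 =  - 2^4 *4993^1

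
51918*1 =51918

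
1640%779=82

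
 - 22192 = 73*(-304) 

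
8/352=1/44 = 0.02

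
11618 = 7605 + 4013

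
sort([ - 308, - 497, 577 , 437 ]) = [ - 497, - 308,  437, 577 ] 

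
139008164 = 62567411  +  76440753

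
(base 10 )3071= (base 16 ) BFF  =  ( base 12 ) 193B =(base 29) 3IQ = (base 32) 2vv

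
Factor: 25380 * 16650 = 422577000 = 2^3*3^5 * 5^3  *  37^1*47^1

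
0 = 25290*0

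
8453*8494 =71799782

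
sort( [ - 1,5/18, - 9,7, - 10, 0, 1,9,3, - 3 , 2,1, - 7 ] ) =[-10, - 9, - 7, - 3, - 1,0, 5/18, 1, 1,2 , 3, 7,  9]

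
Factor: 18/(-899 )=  - 2^1*3^2*29^( - 1) * 31^( - 1) 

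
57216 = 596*96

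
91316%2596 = 456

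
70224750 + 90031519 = 160256269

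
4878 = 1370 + 3508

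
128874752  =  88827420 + 40047332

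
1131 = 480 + 651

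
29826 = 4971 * 6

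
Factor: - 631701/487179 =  - 271/209 = - 11^ (  -  1 ) *19^( -1)*271^1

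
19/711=19/711= 0.03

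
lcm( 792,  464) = 45936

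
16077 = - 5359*( - 3)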